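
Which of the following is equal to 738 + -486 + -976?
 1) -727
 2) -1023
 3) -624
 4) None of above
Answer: 4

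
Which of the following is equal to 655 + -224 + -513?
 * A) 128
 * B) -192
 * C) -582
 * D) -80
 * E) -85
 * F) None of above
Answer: F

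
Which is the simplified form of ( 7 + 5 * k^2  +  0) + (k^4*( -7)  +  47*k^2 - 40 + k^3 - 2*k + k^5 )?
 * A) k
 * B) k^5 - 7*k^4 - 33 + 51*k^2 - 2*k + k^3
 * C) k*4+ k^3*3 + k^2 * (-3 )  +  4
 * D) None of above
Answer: D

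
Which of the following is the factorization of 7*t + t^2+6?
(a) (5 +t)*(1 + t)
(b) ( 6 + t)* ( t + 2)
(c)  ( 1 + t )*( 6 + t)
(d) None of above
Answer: c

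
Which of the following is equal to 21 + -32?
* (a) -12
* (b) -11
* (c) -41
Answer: b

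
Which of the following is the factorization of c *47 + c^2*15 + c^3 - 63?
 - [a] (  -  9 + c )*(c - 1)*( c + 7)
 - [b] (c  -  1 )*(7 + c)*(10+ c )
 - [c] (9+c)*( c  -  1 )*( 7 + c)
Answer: c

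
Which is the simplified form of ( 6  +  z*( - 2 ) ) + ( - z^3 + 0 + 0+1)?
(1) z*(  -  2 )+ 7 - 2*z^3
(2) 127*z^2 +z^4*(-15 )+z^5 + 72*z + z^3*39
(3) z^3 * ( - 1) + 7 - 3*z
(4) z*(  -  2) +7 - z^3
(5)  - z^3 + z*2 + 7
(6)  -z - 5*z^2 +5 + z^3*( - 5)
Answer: 4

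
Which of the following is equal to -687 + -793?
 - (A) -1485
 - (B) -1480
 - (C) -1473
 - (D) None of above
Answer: B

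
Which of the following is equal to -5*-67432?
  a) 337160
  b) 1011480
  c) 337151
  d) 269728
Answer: a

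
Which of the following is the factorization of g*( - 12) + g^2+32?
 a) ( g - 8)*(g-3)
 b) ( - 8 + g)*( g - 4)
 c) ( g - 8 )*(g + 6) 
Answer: b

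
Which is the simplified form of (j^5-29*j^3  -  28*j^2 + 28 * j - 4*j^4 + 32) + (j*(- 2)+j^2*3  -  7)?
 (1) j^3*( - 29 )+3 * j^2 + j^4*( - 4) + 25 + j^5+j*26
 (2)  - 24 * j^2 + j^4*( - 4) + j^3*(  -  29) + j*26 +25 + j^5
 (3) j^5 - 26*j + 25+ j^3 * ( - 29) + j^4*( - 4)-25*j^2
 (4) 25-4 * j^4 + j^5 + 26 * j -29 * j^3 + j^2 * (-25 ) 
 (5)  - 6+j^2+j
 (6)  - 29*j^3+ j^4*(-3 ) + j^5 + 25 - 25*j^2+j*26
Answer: 4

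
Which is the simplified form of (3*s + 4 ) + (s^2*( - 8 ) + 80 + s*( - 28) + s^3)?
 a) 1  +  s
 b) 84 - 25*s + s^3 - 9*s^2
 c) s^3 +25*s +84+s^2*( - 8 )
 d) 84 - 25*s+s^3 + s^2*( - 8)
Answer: d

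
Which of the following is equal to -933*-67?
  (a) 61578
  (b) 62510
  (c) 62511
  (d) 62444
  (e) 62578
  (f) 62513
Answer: c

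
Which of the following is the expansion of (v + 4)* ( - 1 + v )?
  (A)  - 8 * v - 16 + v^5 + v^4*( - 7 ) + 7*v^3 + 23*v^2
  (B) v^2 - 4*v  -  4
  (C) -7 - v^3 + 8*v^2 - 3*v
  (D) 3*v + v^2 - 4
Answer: D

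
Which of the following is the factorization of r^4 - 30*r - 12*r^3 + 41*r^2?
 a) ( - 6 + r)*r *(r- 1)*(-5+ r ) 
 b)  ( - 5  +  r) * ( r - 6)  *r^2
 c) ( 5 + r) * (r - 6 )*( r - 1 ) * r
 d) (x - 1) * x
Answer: a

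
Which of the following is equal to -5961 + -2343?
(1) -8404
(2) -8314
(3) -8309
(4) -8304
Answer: 4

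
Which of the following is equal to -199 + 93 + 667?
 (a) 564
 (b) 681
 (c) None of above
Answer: c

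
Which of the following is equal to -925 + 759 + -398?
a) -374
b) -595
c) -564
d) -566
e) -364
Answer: c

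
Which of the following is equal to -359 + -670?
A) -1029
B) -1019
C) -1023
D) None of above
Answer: A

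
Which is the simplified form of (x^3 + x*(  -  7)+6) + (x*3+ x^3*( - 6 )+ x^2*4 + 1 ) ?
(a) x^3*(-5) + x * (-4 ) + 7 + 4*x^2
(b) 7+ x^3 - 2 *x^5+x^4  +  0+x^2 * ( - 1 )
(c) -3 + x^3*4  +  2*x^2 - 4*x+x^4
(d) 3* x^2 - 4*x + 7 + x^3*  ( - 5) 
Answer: a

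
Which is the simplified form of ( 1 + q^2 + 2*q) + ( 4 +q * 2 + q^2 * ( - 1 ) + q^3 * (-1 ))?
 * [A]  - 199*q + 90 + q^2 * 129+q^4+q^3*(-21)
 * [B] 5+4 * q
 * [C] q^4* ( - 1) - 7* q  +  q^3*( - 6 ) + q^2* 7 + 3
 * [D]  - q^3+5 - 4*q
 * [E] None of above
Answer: E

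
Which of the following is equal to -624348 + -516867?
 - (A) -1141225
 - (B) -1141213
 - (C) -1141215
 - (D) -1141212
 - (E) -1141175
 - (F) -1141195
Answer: C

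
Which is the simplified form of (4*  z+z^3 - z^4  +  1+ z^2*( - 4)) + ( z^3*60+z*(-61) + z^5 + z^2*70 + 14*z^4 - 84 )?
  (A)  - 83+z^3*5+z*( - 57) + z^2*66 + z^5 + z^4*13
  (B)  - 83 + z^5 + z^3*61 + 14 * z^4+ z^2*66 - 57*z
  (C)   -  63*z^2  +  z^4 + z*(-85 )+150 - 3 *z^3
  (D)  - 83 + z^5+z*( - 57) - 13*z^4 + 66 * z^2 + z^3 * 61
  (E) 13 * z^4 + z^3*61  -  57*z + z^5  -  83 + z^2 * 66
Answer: E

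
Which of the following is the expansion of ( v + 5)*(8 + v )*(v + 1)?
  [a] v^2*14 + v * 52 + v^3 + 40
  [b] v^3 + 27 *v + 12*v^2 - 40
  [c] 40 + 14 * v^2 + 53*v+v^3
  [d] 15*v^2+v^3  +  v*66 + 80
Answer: c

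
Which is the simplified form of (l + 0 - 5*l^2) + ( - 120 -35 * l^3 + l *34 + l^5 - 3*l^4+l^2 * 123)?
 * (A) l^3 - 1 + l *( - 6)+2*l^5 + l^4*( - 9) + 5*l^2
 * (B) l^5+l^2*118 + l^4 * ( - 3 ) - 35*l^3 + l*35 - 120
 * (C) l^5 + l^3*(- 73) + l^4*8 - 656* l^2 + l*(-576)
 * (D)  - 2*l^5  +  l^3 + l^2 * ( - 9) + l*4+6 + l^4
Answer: B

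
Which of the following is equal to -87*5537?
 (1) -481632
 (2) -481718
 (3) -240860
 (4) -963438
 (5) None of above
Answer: 5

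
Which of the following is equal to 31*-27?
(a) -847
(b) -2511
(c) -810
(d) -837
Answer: d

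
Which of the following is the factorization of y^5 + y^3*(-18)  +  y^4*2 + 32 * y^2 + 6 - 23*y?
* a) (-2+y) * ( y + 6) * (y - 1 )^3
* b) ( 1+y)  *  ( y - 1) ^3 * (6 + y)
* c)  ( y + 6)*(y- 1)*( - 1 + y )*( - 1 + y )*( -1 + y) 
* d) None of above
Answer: c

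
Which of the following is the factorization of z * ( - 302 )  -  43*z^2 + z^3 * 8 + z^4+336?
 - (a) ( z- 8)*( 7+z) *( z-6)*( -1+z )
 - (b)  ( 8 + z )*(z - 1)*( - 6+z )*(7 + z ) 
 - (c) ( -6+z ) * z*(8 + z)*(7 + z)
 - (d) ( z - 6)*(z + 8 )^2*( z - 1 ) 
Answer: b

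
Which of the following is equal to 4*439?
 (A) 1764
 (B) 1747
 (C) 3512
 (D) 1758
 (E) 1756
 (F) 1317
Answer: E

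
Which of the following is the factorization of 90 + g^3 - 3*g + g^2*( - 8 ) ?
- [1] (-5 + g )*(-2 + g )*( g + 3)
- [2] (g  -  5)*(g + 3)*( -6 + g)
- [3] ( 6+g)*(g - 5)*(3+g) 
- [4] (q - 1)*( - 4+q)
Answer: 2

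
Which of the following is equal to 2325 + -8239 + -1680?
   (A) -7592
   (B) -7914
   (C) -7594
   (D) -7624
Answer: C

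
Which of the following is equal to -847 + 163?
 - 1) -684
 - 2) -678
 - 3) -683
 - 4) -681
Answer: 1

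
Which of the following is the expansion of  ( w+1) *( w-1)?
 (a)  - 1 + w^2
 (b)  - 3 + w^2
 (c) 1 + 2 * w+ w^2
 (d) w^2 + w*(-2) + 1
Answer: a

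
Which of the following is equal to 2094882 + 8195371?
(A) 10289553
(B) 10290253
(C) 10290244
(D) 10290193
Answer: B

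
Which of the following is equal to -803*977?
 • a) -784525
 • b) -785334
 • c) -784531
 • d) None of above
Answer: c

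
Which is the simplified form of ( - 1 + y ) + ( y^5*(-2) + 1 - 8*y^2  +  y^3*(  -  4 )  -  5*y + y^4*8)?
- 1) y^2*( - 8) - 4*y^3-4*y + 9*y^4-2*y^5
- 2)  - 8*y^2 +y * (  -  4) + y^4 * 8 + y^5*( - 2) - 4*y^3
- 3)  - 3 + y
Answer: 2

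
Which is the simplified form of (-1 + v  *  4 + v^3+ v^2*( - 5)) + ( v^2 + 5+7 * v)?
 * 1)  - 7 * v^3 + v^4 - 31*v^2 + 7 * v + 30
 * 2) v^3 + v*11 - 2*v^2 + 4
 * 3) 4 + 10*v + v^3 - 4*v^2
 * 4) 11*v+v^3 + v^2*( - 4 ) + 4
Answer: 4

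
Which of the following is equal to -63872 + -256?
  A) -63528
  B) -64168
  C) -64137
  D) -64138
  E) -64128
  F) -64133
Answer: E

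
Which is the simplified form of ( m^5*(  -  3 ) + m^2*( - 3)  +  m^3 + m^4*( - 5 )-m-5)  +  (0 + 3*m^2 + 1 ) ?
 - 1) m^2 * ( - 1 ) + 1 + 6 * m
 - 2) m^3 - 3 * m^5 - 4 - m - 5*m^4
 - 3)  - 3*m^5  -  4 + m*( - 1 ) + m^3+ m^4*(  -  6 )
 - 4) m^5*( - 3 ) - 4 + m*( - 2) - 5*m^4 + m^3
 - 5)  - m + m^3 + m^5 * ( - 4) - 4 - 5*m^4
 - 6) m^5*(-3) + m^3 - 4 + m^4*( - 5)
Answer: 2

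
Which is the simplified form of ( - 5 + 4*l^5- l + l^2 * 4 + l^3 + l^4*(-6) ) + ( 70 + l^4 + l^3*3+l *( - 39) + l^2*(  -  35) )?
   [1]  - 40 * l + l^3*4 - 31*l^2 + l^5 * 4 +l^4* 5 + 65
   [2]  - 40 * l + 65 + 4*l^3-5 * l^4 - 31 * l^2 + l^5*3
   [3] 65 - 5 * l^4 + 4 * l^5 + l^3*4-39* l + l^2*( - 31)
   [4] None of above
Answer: 4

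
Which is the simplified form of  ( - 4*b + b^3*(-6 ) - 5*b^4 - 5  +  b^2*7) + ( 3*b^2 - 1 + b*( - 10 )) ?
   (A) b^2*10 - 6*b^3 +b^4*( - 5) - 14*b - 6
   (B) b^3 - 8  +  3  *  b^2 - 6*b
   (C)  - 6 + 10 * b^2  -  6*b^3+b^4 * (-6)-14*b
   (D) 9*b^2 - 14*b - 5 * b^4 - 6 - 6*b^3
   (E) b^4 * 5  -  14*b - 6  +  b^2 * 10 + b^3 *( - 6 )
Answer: A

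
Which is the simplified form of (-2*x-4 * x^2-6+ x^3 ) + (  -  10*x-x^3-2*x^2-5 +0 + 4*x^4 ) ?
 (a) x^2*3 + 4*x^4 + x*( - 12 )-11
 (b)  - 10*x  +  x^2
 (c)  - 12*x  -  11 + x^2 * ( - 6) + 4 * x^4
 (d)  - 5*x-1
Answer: c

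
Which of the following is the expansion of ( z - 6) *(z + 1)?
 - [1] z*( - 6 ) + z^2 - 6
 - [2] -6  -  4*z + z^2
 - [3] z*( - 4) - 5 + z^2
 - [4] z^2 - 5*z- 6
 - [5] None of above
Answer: 4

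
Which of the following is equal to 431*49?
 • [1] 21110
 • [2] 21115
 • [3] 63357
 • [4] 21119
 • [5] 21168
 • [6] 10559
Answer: 4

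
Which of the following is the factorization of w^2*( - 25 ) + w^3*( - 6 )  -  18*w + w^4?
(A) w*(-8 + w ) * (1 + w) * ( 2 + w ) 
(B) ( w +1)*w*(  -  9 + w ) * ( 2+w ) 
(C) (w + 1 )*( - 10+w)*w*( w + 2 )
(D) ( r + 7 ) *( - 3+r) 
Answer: B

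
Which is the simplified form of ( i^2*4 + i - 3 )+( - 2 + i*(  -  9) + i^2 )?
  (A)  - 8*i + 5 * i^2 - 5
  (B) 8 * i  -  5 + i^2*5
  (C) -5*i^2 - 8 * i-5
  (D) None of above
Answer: A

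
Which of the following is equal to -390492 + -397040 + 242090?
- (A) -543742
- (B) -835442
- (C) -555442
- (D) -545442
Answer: D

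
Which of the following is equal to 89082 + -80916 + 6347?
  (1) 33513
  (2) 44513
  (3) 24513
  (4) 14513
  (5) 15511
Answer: 4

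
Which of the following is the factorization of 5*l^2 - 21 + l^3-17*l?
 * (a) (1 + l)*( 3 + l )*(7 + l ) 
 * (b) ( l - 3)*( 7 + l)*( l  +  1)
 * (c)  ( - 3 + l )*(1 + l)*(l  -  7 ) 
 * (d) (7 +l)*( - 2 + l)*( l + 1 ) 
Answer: b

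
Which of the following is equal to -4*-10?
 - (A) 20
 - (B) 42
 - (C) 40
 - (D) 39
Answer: C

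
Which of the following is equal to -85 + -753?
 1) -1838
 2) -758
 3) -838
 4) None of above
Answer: 3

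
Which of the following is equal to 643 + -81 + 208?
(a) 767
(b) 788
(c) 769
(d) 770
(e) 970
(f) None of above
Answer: d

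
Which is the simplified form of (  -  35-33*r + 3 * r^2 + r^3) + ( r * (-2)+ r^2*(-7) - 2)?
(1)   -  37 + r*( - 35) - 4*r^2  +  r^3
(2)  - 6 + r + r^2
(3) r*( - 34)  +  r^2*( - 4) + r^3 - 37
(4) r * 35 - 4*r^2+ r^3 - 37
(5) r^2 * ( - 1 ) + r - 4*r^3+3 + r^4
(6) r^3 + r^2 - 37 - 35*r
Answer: 1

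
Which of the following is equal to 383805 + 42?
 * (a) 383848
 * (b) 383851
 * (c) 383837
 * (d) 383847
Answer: d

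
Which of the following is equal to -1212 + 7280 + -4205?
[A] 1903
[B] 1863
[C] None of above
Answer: B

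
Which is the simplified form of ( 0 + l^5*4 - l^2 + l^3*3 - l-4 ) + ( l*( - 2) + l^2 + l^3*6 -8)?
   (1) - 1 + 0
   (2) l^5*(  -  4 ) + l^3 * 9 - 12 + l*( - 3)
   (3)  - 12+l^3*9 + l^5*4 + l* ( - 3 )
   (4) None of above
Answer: 3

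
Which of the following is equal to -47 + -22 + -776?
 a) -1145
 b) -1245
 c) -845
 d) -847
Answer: c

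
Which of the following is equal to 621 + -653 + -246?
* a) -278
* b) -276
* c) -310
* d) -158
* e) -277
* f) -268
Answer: a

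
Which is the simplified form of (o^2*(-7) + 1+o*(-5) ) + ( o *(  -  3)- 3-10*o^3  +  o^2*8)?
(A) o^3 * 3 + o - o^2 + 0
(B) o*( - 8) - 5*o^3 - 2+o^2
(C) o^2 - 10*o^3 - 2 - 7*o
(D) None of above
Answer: D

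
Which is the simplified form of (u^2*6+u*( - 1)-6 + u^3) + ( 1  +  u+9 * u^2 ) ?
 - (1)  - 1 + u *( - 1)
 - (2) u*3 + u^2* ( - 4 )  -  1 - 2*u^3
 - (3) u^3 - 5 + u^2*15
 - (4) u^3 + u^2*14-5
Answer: 3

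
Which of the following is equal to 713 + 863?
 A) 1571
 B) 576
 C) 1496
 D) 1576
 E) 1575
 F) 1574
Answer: D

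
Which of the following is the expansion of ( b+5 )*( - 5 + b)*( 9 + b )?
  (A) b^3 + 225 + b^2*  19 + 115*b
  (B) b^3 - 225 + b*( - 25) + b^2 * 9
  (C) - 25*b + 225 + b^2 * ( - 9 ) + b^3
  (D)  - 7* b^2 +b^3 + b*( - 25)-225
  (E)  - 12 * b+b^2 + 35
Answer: B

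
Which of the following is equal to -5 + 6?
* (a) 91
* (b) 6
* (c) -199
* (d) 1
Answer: d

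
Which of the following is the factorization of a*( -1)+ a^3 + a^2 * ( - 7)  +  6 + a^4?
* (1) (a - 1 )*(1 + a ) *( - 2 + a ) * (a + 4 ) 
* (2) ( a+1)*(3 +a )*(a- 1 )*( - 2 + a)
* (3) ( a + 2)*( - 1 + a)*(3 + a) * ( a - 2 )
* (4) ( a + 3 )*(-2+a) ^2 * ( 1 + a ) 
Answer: 2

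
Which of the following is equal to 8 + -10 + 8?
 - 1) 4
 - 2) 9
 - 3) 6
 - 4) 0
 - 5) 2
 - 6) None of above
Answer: 3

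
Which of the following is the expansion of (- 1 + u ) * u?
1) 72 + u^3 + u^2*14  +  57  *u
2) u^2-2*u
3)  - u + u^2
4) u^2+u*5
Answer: 3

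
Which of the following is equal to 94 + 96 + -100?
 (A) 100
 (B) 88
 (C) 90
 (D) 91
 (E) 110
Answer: C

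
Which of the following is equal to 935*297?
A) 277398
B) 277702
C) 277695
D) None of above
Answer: C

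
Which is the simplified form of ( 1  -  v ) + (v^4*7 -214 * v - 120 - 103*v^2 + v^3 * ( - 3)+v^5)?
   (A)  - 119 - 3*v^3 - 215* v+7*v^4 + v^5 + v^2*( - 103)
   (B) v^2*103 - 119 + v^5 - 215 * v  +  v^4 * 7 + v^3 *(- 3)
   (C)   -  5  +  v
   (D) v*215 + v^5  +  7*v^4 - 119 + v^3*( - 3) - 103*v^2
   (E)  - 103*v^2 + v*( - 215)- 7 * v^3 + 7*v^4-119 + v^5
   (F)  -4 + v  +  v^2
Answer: A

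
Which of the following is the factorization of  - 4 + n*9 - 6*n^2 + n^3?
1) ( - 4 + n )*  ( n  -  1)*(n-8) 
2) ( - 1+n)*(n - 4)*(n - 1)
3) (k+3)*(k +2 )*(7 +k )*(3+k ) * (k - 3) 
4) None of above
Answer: 2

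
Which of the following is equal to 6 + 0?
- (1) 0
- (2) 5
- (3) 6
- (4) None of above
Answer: 3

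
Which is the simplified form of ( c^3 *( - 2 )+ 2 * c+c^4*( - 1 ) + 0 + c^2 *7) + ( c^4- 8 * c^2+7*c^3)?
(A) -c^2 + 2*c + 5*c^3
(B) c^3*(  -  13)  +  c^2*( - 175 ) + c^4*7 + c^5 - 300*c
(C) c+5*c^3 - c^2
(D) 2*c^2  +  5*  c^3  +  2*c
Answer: A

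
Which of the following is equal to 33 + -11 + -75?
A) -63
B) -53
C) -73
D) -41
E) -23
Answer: B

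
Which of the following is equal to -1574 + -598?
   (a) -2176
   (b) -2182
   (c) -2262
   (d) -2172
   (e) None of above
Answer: d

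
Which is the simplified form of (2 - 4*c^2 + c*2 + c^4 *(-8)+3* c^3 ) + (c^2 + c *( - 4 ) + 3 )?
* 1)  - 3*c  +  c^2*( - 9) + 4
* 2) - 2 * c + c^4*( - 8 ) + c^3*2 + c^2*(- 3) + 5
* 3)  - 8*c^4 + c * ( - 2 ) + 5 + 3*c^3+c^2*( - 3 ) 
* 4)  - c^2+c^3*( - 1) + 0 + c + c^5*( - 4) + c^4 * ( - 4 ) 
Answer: 3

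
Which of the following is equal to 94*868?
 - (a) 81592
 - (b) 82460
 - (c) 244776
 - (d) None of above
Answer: a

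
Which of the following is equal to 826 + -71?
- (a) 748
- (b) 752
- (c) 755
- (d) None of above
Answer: c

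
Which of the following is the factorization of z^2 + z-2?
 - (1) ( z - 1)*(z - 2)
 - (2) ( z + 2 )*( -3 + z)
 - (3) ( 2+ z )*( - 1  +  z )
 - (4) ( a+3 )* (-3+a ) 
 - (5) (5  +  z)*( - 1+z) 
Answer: 3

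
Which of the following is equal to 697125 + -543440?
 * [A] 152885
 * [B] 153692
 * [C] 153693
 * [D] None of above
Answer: D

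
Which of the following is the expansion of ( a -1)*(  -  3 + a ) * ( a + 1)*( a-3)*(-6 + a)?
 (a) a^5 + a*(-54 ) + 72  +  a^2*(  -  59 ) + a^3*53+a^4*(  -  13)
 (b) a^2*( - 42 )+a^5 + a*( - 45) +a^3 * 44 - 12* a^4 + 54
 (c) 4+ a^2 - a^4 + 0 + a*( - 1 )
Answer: b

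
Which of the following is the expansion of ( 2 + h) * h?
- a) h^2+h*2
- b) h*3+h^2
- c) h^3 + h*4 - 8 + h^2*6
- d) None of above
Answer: a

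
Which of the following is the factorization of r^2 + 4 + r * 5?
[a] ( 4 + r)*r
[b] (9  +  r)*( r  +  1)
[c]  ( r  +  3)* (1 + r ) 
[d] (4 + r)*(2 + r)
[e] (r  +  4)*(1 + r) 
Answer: e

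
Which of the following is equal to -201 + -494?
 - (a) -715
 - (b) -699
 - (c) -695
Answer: c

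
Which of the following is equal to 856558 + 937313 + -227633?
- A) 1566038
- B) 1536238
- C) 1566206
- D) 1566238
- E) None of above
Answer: D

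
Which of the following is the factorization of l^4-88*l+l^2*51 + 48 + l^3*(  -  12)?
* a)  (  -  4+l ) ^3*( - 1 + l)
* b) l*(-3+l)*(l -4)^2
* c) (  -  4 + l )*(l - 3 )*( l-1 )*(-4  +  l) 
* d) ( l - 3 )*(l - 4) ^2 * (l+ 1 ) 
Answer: c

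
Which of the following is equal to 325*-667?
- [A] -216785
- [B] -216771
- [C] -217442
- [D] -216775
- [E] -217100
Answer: D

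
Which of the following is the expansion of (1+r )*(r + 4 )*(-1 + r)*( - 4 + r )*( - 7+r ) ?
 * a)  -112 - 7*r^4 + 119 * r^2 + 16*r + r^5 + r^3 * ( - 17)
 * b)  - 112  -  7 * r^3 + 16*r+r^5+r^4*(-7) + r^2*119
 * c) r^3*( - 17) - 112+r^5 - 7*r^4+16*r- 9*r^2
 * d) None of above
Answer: a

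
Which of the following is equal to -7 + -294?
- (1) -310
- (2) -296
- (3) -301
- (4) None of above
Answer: 3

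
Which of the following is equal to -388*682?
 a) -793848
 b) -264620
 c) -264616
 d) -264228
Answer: c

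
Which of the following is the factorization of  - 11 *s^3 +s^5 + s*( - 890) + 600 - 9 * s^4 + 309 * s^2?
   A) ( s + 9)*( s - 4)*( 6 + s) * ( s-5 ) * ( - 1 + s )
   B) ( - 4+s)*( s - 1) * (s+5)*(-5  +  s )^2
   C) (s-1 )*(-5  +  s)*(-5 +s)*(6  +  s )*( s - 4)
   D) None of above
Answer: C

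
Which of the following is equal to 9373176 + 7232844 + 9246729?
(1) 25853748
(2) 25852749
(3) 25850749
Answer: 2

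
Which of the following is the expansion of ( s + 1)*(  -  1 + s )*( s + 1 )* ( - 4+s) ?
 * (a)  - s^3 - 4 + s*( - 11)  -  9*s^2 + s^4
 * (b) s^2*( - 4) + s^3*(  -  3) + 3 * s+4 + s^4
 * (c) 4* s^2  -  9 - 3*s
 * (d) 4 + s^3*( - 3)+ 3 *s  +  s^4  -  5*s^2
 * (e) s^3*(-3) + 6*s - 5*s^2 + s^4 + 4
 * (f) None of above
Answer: d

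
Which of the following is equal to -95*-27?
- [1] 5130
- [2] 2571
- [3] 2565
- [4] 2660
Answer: 3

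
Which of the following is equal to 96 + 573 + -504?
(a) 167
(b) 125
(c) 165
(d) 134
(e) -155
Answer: c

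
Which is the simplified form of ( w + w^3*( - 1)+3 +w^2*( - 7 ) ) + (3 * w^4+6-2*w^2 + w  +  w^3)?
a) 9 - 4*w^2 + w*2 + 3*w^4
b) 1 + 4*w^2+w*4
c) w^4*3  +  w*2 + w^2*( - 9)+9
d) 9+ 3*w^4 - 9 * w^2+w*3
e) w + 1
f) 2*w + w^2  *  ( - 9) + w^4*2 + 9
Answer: c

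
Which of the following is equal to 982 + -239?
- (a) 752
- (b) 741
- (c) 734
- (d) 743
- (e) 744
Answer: d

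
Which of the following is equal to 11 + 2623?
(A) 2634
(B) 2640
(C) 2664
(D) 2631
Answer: A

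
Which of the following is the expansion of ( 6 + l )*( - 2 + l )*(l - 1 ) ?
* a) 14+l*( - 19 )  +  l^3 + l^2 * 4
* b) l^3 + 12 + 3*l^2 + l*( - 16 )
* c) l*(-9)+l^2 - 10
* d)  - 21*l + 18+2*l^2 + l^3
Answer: b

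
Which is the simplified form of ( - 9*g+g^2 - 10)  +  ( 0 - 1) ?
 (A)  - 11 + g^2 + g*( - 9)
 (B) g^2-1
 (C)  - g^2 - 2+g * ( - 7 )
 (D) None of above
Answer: A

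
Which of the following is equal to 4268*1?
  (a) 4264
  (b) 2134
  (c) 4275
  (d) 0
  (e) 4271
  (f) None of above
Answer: f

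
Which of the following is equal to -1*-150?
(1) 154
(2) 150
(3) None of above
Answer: 2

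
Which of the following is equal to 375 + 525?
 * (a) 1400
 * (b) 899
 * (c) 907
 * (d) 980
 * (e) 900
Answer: e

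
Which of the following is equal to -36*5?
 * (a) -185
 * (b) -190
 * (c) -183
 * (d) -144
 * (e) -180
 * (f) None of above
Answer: e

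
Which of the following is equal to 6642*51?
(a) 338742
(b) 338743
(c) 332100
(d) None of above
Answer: a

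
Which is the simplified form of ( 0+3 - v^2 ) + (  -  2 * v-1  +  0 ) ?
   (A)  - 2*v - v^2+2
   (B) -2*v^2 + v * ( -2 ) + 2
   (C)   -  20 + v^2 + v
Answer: A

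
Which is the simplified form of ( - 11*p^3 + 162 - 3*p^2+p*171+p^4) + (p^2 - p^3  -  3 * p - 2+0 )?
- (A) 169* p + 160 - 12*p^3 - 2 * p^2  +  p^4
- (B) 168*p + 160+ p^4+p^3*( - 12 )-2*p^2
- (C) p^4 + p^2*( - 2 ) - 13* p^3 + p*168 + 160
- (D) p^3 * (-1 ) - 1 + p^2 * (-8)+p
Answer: B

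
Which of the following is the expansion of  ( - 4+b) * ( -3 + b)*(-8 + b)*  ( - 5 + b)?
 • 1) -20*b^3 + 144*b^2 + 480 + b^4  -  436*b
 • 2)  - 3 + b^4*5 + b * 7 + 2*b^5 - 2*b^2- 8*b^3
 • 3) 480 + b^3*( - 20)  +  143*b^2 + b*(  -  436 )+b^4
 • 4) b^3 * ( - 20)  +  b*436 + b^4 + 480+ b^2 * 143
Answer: 3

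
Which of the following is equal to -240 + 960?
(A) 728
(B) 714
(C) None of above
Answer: C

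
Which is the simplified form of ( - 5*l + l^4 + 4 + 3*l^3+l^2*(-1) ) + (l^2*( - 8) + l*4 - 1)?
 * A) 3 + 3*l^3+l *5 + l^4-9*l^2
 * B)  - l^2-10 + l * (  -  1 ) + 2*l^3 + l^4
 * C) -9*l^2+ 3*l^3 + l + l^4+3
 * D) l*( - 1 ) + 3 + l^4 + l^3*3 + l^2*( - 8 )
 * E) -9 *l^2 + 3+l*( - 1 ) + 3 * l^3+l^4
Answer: E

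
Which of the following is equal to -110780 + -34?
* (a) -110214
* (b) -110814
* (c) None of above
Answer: b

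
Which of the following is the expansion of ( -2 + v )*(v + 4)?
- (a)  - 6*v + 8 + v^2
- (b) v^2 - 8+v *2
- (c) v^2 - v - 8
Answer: b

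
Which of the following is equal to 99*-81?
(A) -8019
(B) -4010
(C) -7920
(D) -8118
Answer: A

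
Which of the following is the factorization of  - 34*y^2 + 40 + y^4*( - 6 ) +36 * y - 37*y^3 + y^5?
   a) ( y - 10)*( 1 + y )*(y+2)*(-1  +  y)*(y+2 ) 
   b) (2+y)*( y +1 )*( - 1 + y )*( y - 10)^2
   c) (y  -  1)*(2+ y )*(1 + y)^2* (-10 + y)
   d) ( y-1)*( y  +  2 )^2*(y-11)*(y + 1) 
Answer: a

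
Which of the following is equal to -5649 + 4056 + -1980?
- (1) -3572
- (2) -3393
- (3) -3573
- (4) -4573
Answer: 3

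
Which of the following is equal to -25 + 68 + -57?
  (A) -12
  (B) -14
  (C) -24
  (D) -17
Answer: B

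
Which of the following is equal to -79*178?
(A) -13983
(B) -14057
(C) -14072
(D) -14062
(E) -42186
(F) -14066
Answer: D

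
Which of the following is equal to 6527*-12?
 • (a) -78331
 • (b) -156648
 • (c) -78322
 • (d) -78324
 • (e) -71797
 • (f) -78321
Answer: d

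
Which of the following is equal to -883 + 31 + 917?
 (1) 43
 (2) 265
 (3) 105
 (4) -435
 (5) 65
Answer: 5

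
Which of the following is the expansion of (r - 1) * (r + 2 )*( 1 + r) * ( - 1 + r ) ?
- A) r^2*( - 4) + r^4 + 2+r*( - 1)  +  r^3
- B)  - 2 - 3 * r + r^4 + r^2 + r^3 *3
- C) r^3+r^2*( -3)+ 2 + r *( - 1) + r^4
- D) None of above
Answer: C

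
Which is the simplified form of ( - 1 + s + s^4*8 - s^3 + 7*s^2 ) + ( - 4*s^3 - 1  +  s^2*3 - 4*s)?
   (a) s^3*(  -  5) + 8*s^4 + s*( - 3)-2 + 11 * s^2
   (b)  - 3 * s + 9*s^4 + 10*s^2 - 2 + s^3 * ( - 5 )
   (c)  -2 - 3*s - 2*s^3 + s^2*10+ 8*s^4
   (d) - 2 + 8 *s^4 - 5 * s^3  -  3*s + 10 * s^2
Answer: d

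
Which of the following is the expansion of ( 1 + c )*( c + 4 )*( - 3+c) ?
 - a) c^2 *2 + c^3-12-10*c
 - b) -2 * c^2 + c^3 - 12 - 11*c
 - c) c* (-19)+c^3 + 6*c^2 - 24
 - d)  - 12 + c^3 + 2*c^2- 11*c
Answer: d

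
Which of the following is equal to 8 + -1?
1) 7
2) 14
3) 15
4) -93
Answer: 1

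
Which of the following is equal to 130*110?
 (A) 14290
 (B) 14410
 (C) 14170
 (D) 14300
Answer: D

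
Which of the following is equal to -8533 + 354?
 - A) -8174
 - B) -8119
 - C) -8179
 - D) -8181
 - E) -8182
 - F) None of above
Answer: C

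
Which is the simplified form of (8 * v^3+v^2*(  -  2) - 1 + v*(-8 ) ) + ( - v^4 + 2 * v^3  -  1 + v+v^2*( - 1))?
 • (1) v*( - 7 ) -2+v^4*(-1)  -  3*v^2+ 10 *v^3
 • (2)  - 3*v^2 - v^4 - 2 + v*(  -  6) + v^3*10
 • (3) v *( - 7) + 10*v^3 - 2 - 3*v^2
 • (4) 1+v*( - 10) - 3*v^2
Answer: 1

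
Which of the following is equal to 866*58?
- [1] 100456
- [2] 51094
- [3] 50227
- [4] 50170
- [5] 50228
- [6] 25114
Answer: 5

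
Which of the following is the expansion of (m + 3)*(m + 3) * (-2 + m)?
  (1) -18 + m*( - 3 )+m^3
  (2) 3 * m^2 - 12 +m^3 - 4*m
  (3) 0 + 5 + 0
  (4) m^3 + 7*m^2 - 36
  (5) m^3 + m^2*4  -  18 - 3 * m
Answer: 5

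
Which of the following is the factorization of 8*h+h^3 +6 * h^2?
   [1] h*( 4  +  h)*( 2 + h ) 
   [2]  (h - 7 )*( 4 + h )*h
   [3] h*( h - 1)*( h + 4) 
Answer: 1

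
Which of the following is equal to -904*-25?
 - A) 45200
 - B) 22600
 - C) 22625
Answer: B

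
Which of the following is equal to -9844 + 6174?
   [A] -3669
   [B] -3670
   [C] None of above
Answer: B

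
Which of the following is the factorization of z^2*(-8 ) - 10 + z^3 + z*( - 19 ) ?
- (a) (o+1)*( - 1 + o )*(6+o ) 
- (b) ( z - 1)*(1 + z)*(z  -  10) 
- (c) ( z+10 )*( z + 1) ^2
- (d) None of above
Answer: d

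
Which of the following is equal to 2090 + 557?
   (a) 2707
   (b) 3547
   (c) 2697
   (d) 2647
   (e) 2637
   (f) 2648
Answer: d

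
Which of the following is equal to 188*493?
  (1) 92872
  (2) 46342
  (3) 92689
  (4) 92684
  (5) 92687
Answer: 4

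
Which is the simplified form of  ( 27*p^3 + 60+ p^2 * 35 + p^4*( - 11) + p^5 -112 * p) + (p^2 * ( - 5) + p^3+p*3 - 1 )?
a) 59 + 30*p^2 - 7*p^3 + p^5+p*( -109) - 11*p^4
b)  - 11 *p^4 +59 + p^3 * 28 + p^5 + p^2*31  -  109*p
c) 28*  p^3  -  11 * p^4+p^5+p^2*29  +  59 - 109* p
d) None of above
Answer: d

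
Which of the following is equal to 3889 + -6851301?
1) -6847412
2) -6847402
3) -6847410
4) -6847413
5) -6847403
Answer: 1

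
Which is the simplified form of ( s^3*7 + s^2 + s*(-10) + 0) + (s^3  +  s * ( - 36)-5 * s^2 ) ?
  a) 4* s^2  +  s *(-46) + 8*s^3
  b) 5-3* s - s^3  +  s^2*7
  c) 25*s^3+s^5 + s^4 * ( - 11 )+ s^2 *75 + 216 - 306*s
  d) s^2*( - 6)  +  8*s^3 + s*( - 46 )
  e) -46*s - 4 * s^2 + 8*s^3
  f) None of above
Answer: e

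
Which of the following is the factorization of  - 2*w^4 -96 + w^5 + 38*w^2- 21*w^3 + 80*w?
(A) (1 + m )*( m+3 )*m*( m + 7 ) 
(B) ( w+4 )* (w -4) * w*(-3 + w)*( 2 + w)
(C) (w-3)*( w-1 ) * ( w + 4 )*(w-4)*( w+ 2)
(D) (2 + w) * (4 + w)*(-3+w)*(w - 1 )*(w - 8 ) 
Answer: C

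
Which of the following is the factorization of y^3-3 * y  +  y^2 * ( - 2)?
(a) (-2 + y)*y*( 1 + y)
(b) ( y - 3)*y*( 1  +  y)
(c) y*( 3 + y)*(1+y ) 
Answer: b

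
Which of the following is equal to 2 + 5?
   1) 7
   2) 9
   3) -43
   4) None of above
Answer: 1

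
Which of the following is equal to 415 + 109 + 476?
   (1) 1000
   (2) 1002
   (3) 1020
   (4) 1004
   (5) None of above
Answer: 1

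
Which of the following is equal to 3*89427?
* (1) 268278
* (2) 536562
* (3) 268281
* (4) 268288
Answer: 3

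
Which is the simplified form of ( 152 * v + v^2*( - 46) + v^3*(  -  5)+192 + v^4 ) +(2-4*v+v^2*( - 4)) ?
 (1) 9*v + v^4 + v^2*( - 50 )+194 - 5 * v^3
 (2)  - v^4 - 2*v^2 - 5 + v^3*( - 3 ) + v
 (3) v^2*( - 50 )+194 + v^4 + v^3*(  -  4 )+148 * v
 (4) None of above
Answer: 4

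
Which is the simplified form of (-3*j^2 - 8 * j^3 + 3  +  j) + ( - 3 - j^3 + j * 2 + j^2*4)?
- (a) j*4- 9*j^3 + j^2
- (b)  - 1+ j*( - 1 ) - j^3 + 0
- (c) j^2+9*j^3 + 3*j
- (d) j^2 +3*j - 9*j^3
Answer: d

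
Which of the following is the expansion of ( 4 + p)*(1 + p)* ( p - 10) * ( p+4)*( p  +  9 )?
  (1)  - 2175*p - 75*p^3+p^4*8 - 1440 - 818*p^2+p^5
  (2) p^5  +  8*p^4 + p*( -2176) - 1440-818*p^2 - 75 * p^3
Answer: 2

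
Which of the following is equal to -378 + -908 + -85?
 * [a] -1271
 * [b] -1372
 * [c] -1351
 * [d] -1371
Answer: d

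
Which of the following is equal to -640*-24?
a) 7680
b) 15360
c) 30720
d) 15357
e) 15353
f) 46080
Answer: b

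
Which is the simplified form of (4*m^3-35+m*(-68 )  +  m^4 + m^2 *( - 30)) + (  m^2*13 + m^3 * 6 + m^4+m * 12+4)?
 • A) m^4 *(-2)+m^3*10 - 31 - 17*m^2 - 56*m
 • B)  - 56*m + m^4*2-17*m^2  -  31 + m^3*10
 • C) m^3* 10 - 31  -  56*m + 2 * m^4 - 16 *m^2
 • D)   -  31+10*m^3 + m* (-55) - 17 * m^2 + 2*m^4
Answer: B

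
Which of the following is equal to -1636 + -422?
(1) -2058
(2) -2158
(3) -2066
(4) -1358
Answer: 1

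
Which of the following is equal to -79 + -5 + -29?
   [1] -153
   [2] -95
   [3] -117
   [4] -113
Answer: 4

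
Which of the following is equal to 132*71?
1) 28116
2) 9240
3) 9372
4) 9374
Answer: 3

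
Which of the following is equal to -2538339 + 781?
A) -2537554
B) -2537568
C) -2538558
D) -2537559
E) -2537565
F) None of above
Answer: F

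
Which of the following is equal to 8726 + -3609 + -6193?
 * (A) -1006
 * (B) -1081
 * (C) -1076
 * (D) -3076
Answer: C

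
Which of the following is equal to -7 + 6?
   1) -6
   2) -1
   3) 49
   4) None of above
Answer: 2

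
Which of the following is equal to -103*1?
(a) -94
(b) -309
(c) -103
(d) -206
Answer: c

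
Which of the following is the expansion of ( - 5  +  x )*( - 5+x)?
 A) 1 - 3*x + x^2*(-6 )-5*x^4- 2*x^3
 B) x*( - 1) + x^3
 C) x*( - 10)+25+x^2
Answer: C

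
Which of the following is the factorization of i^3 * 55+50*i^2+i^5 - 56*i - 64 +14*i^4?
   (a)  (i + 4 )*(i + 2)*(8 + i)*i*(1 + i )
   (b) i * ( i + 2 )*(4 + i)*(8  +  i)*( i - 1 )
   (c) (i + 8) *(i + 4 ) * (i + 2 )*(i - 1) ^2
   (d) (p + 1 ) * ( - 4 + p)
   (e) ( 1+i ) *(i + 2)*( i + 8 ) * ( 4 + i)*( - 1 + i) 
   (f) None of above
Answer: e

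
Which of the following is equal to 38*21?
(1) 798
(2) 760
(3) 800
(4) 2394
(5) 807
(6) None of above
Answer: 1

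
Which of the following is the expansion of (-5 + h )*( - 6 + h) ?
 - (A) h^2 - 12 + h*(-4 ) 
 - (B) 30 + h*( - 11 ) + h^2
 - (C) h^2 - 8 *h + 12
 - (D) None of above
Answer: B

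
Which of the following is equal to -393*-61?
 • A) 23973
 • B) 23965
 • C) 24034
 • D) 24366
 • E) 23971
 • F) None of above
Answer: A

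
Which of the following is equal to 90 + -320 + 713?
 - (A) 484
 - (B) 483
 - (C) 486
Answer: B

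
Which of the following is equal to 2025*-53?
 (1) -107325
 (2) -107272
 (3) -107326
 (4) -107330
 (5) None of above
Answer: 1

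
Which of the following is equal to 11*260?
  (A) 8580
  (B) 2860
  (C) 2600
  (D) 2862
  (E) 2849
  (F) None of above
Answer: B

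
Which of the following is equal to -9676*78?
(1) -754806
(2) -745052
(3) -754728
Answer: 3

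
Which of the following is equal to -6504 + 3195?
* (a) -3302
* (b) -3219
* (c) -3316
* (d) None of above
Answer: d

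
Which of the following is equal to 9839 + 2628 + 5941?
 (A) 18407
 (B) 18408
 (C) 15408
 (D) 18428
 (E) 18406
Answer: B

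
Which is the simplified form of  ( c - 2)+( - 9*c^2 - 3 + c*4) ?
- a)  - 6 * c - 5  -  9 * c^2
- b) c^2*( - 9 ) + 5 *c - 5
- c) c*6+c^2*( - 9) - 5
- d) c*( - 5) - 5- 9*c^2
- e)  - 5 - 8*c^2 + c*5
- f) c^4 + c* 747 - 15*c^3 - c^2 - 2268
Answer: b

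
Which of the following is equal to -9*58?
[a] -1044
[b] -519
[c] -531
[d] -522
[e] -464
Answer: d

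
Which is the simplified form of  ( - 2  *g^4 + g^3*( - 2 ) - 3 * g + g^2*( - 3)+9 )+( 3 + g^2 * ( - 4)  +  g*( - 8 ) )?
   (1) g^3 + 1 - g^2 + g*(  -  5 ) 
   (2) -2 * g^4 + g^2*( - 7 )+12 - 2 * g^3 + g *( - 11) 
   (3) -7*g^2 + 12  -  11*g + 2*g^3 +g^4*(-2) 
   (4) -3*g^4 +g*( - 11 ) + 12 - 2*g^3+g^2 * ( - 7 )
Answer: 2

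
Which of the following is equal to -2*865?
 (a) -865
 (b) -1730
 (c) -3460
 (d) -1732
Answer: b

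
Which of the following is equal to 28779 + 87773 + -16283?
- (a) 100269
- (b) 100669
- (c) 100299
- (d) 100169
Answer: a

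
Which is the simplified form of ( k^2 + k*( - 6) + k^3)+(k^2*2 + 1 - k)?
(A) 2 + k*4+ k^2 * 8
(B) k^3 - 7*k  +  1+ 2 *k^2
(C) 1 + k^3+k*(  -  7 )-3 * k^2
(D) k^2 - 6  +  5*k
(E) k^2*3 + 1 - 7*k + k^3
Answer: E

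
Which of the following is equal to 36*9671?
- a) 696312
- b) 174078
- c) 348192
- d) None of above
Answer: d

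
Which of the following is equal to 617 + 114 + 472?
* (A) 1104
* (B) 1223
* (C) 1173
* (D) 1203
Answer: D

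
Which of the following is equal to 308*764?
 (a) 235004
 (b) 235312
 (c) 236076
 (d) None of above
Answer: b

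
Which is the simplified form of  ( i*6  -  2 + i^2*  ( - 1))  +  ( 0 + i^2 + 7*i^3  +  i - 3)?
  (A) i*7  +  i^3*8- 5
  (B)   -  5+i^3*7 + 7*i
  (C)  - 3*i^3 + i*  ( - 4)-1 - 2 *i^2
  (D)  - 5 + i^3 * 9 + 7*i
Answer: B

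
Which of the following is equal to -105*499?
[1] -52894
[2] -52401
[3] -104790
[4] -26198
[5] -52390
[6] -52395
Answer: 6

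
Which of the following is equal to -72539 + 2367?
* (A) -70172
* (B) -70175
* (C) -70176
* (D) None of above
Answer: A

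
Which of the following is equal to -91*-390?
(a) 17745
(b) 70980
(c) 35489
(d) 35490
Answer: d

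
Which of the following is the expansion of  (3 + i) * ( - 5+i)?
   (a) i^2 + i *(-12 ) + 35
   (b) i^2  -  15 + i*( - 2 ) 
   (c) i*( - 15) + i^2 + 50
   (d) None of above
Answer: b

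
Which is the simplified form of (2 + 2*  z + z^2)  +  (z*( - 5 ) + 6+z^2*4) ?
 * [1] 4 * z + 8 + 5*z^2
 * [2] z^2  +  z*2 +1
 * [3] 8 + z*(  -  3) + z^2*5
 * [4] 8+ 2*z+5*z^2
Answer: 3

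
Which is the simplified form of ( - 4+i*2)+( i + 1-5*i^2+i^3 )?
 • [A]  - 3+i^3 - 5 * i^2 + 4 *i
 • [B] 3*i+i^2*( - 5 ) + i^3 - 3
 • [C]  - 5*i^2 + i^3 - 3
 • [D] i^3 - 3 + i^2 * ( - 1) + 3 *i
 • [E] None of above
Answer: B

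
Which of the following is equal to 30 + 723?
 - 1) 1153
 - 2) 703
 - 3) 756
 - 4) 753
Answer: 4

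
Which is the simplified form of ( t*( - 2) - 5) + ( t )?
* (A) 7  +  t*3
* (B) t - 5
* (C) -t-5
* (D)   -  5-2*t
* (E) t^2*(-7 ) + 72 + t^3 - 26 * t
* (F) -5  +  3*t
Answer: C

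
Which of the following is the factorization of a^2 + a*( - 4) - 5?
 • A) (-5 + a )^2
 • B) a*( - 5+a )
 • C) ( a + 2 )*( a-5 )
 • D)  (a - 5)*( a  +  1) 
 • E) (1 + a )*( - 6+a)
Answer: D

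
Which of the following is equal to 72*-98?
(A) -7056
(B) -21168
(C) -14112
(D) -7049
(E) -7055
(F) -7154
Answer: A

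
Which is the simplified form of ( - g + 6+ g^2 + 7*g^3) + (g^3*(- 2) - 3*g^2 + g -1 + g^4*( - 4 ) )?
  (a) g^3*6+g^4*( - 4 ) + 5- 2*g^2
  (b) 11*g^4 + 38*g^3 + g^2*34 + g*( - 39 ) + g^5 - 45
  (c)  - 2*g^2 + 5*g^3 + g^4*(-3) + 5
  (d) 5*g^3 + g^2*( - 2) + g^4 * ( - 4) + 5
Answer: d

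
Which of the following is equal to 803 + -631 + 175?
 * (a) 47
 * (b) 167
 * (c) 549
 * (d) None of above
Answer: d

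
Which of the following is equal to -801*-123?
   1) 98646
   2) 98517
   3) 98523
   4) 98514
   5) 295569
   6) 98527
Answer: 3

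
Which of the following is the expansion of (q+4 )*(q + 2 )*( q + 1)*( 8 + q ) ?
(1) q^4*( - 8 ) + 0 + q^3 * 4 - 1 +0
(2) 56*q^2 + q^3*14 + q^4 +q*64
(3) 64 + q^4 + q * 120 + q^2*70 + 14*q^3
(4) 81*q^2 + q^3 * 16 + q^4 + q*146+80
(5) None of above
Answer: 5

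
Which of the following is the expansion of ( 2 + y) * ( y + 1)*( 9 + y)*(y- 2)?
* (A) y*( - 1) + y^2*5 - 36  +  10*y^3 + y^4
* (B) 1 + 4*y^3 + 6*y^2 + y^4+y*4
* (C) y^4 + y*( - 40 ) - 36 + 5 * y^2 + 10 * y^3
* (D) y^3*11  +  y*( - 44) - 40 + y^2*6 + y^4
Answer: C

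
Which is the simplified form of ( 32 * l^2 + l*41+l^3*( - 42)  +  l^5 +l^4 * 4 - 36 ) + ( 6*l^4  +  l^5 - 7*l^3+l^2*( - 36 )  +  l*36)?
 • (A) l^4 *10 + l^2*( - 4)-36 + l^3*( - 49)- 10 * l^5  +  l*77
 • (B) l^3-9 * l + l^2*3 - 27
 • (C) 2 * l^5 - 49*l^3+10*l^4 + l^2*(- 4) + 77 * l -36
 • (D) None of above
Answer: C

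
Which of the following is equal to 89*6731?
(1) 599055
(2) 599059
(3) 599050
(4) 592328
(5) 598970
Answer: 2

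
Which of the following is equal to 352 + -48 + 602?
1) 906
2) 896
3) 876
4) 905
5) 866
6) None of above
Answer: 1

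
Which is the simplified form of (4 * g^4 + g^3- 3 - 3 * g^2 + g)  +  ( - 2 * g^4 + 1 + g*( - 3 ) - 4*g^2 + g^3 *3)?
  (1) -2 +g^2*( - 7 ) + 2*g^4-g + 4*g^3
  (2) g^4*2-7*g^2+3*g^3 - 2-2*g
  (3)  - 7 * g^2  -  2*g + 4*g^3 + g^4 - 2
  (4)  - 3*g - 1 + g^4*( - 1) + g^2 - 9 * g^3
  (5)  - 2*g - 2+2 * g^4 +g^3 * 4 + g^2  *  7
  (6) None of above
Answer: 6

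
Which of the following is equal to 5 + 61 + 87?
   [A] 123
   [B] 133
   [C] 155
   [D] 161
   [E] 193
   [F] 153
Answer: F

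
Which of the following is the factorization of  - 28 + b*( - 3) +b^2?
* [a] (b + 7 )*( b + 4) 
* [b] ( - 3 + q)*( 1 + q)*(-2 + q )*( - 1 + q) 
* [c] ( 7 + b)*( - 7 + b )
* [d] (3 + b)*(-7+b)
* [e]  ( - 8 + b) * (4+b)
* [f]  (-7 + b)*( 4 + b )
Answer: f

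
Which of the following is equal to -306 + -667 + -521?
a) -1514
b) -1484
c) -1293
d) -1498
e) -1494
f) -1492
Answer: e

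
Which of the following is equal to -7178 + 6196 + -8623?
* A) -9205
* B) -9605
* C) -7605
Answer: B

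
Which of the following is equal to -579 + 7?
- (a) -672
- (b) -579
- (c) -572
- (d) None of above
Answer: c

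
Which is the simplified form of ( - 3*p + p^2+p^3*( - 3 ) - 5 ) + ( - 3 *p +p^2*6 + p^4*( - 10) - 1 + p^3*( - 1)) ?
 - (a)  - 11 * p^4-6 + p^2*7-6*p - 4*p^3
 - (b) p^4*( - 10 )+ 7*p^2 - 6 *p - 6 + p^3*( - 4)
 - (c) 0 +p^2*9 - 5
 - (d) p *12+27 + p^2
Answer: b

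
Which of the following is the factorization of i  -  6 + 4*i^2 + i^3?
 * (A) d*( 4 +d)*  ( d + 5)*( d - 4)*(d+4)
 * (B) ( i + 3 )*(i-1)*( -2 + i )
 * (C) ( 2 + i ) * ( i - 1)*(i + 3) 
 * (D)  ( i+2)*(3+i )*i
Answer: C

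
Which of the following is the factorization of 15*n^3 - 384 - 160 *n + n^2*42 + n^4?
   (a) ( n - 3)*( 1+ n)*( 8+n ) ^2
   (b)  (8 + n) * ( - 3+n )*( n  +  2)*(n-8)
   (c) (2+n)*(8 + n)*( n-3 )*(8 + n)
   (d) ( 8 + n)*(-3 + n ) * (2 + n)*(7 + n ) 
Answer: c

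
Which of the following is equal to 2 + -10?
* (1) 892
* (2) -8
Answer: 2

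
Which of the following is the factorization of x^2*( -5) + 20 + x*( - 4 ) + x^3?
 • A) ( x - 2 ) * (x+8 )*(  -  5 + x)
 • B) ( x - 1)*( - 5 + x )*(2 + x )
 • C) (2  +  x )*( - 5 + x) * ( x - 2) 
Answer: C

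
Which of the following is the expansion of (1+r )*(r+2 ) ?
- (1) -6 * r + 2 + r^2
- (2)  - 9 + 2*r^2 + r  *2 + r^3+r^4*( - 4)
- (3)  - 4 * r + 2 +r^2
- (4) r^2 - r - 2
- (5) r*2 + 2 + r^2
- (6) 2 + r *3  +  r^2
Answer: 6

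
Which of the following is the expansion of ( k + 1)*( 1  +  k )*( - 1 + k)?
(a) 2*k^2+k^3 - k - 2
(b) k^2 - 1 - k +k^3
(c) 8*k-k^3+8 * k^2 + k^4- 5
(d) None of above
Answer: b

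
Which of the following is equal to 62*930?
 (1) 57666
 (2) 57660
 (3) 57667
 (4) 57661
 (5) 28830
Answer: 2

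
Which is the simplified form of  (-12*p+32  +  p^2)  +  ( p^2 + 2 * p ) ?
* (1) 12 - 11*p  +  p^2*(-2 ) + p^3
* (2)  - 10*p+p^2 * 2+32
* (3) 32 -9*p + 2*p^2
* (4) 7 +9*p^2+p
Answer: 2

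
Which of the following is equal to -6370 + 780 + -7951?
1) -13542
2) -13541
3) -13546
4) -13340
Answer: 2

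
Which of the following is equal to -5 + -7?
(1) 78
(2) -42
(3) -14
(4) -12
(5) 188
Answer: 4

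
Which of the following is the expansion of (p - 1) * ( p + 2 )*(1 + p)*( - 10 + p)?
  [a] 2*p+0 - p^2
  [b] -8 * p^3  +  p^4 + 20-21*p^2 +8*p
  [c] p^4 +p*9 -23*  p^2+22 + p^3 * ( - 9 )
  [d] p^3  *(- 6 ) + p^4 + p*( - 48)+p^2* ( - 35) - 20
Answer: b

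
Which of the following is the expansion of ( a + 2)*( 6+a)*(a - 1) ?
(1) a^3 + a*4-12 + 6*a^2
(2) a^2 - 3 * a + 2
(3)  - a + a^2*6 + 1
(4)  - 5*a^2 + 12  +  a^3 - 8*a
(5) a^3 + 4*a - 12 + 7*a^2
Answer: 5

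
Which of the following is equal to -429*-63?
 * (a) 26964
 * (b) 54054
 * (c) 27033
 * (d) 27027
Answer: d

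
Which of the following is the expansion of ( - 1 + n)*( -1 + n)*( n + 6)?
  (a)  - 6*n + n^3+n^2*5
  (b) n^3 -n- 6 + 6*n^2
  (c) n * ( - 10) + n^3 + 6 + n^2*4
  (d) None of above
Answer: d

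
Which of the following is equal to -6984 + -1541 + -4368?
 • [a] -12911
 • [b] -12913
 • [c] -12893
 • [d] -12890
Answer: c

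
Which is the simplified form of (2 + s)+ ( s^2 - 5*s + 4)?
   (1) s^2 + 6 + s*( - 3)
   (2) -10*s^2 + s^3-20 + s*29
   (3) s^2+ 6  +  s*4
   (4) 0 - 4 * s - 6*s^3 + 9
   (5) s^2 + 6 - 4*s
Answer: 5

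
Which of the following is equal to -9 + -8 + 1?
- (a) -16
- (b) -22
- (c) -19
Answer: a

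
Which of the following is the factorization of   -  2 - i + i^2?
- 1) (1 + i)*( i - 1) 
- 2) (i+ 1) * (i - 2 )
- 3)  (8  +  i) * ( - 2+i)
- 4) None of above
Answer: 2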